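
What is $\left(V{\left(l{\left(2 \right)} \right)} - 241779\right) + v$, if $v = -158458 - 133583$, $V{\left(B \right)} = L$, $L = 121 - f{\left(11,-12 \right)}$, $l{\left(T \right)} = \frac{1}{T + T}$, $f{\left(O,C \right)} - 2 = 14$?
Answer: $-533715$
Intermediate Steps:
$f{\left(O,C \right)} = 16$ ($f{\left(O,C \right)} = 2 + 14 = 16$)
$l{\left(T \right)} = \frac{1}{2 T}$
$L = 105$ ($L = 121 - 16 = 105$)
$V{\left(B \right)} = 105$
$v = -292041$ ($v = -158458 - 133583 = -292041$)
$\left(V{\left(l{\left(2 \right)} \right)} - 241779\right) + v = \left(105 - 241779\right) - 292041 = -241674 - 292041 = -533715$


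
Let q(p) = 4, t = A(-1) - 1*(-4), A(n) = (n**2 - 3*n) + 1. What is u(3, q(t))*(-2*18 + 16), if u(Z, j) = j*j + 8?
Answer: -480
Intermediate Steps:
A(n) = 1 + n**2 - 3*n
t = 9 (t = (1 + (-1)**2 - 3*(-1)) - 1*(-4) = (1 + 1 + 3) + 4 = 5 + 4 = 9)
u(Z, j) = 8 + j**2 (u(Z, j) = j**2 + 8 = 8 + j**2)
u(3, q(t))*(-2*18 + 16) = (8 + 4**2)*(-2*18 + 16) = (8 + 16)*(-36 + 16) = 24*(-20) = -480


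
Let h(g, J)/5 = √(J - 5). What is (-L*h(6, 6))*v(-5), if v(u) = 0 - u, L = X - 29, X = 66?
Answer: -925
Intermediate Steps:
h(g, J) = 5*√(-5 + J) (h(g, J) = 5*√(J - 5) = 5*√(-5 + J))
L = 37 (L = 66 - 29 = 37)
v(u) = -u
(-L*h(6, 6))*v(-5) = (-37*5*√(-5 + 6))*(-1*(-5)) = -37*5*√1*5 = -37*5*1*5 = -37*5*5 = -1*185*5 = -185*5 = -925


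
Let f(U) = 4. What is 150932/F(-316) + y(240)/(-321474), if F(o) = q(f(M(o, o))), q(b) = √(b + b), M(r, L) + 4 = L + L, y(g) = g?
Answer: -40/53579 + 37733*√2 ≈ 53363.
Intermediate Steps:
M(r, L) = -4 + 2*L (M(r, L) = -4 + (L + L) = -4 + 2*L)
q(b) = √2*√b (q(b) = √(2*b) = √2*√b)
F(o) = 2*√2 (F(o) = √2*√4 = √2*2 = 2*√2)
150932/F(-316) + y(240)/(-321474) = 150932/((2*√2)) + 240/(-321474) = 150932*(√2/4) + 240*(-1/321474) = 37733*√2 - 40/53579 = -40/53579 + 37733*√2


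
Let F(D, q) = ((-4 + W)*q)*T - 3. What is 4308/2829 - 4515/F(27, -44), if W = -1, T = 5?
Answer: -2682353/1034471 ≈ -2.5930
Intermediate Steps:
F(D, q) = -3 - 25*q (F(D, q) = ((-4 - 1)*q)*5 - 3 = -5*q*5 - 3 = -25*q - 3 = -3 - 25*q)
4308/2829 - 4515/F(27, -44) = 4308/2829 - 4515/(-3 - 25*(-44)) = 4308*(1/2829) - 4515/(-3 + 1100) = 1436/943 - 4515/1097 = -2682353/1034471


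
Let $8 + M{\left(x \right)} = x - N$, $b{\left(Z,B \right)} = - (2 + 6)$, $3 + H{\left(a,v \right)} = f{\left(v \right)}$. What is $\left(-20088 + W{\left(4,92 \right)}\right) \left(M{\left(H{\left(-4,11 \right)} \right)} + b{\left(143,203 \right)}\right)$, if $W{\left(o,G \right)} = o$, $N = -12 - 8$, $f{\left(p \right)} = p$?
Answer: $-241008$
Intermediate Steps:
$H{\left(a,v \right)} = -3 + v$
$N = -20$ ($N = -12 - 8 = -20$)
$b{\left(Z,B \right)} = -8$ ($b{\left(Z,B \right)} = \left(-1\right) 8 = -8$)
$M{\left(x \right)} = 12 + x$ ($M{\left(x \right)} = -8 + \left(x - -20\right) = -8 + \left(x + 20\right) = -8 + \left(20 + x\right) = 12 + x$)
$\left(-20088 + W{\left(4,92 \right)}\right) \left(M{\left(H{\left(-4,11 \right)} \right)} + b{\left(143,203 \right)}\right) = \left(-20088 + 4\right) \left(\left(12 + \left(-3 + 11\right)\right) - 8\right) = - 20084 \left(\left(12 + 8\right) - 8\right) = - 20084 \left(20 - 8\right) = \left(-20084\right) 12 = -241008$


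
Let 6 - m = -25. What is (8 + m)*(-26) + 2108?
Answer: 1094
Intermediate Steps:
m = 31 (m = 6 - 1*(-25) = 6 + 25 = 31)
(8 + m)*(-26) + 2108 = (8 + 31)*(-26) + 2108 = 39*(-26) + 2108 = -1014 + 2108 = 1094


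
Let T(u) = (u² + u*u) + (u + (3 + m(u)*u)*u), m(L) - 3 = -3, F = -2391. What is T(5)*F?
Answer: -167370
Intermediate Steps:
m(L) = 0 (m(L) = 3 - 3 = 0)
T(u) = 2*u² + 4*u (T(u) = (u² + u*u) + (u + (3 + 0*u)*u) = (u² + u²) + (u + (3 + 0)*u) = 2*u² + (u + 3*u) = 2*u² + 4*u)
T(5)*F = (2*5*(2 + 5))*(-2391) = (2*5*7)*(-2391) = 70*(-2391) = -167370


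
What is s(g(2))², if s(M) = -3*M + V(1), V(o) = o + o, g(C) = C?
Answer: 16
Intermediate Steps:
V(o) = 2*o
s(M) = 2 - 3*M (s(M) = -3*M + 2*1 = -3*M + 2 = 2 - 3*M)
s(g(2))² = (2 - 3*2)² = (2 - 6)² = (-4)² = 16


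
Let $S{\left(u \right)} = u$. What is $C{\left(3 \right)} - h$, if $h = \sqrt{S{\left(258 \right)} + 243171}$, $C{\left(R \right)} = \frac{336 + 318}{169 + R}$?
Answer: $\frac{327}{86} - \sqrt{243429} \approx -489.58$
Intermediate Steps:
$C{\left(R \right)} = \frac{654}{169 + R}$
$h = \sqrt{243429}$ ($h = \sqrt{258 + 243171} = \sqrt{243429} \approx 493.39$)
$C{\left(3 \right)} - h = \frac{654}{169 + 3} - \sqrt{243429} = \frac{654}{172} - \sqrt{243429} = 654 \cdot \frac{1}{172} - \sqrt{243429} = \frac{327}{86} - \sqrt{243429}$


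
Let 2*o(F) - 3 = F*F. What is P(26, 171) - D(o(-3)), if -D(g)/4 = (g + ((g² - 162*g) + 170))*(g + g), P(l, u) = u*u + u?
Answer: -7068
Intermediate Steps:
o(F) = 3/2 + F²/2 (o(F) = 3/2 + (F*F)/2 = 3/2 + F²/2)
P(l, u) = u + u² (P(l, u) = u² + u = u + u²)
D(g) = -8*g*(170 + g² - 161*g) (D(g) = -4*(g + ((g² - 162*g) + 170))*(g + g) = -4*(g + (170 + g² - 162*g))*2*g = -4*(170 + g² - 161*g)*2*g = -8*g*(170 + g² - 161*g))
P(26, 171) - D(o(-3)) = 171*(1 + 171) - 8*(3/2 + (½)*(-3)²)*(-170 - (3/2 + (½)*(-3)²)² + 161*(3/2 + (½)*(-3)²)) = 171*172 - 8*(3/2 + (½)*9)*(-170 - (3/2 + (½)*9)² + 161*(3/2 + (½)*9)) = 29412 - 8*(3/2 + 9/2)*(-170 - (3/2 + 9/2)² + 161*(3/2 + 9/2)) = 29412 - 8*6*(-170 - 1*6² + 161*6) = 29412 - 8*6*(-170 - 1*36 + 966) = 29412 - 8*6*(-170 - 36 + 966) = 29412 - 8*6*760 = 29412 - 1*36480 = 29412 - 36480 = -7068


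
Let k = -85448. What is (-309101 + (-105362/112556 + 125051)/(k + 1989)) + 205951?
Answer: -484492850413797/4696905602 ≈ -1.0315e+5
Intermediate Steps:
(-309101 + (-105362/112556 + 125051)/(k + 1989)) + 205951 = (-309101 + (-105362/112556 + 125051)/(-85448 + 1989)) + 205951 = (-309101 + (-105362*1/112556 + 125051)/(-83459)) + 205951 = (-309101 + (-52681/56278 + 125051)*(-1/83459)) + 205951 = (-309101 + (7037567497/56278)*(-1/83459)) + 205951 = (-309101 - 7037567497/4696905602) + 205951 = -1451825256051299/4696905602 + 205951 = -484492850413797/4696905602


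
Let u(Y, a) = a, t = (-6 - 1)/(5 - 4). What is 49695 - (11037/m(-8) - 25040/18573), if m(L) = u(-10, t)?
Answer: 6666062126/130011 ≈ 51273.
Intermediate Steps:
t = -7 (t = -7/1 = -7*1 = -7)
m(L) = -7
49695 - (11037/m(-8) - 25040/18573) = 49695 - (11037/(-7) - 25040/18573) = 49695 - (11037*(-⅐) - 25040*1/18573) = 49695 - (-11037/7 - 25040/18573) = 49695 - 1*(-205165481/130011) = 49695 + 205165481/130011 = 6666062126/130011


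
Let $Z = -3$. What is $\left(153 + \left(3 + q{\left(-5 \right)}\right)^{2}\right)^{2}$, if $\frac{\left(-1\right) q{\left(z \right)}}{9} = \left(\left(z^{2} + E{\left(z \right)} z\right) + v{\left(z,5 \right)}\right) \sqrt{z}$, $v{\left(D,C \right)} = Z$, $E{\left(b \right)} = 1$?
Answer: $13657422069 + 214597188 i \sqrt{5} \approx 1.3657 \cdot 10^{10} + 4.7985 \cdot 10^{8} i$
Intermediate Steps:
$v{\left(D,C \right)} = -3$
$q{\left(z \right)} = - 9 \sqrt{z} \left(-3 + z + z^{2}\right)$ ($q{\left(z \right)} = - 9 \left(\left(z^{2} + 1 z\right) - 3\right) \sqrt{z} = - 9 \left(\left(z^{2} + z\right) - 3\right) \sqrt{z} = - 9 \left(\left(z + z^{2}\right) - 3\right) \sqrt{z} = - 9 \left(-3 + z + z^{2}\right) \sqrt{z} = - 9 \sqrt{z} \left(-3 + z + z^{2}\right)$)
$\left(153 + \left(3 + q{\left(-5 \right)}\right)^{2}\right)^{2} = \left(153 + \left(3 + 9 \sqrt{-5} \left(3 - -5 - \left(-5\right)^{2}\right)\right)^{2}\right)^{2} = \left(153 + \left(3 + 9 i \sqrt{5} \left(3 + 5 - 25\right)\right)^{2}\right)^{2} = \left(153 + \left(3 + 9 i \sqrt{5} \left(-17\right)\right)^{2}\right)^{2} = \left(153 + \left(3 - 153 i \sqrt{5}\right)^{2}\right)^{2}$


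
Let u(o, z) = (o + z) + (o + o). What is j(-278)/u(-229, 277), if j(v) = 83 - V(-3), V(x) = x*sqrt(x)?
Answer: -83/410 - 3*I*sqrt(3)/410 ≈ -0.20244 - 0.012674*I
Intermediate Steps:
V(x) = x**(3/2)
u(o, z) = z + 3*o (u(o, z) = (o + z) + 2*o = z + 3*o)
j(v) = 83 + 3*I*sqrt(3) (j(v) = 83 - (-3)**(3/2) = 83 - (-3)*I*sqrt(3) = 83 + 3*I*sqrt(3))
j(-278)/u(-229, 277) = (83 + 3*I*sqrt(3))/(277 + 3*(-229)) = (83 + 3*I*sqrt(3))/(277 - 687) = (83 + 3*I*sqrt(3))/(-410) = (83 + 3*I*sqrt(3))*(-1/410) = -83/410 - 3*I*sqrt(3)/410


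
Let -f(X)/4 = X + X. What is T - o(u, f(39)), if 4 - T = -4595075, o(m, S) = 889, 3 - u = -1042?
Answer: 4594190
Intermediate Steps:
f(X) = -8*X (f(X) = -4*(X + X) = -8*X)
u = 1045 (u = 3 - 1*(-1042) = 3 + 1042 = 1045)
T = 4595079 (T = 4 - 1*(-4595075) = 4 + 4595075 = 4595079)
T - o(u, f(39)) = 4595079 - 1*889 = 4595079 - 889 = 4594190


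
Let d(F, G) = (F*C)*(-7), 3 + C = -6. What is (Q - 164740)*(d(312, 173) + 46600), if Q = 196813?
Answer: 2125028688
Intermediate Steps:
C = -9 (C = -3 - 6 = -9)
d(F, G) = 63*F (d(F, G) = (F*(-9))*(-7) = -9*F*(-7) = 63*F)
(Q - 164740)*(d(312, 173) + 46600) = (196813 - 164740)*(63*312 + 46600) = 32073*(19656 + 46600) = 32073*66256 = 2125028688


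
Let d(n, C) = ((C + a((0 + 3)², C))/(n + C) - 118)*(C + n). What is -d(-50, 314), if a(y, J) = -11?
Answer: 30849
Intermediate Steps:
d(n, C) = (-118 + (-11 + C)/(C + n))*(C + n) (d(n, C) = ((C - 11)/(n + C) - 118)*(C + n) = ((-11 + C)/(C + n) - 118)*(C + n) = (-118 + (-11 + C)/(C + n))*(C + n))
-d(-50, 314) = -(-11 - 118*(-50) - 117*314) = -(-11 + 5900 - 36738) = -1*(-30849) = 30849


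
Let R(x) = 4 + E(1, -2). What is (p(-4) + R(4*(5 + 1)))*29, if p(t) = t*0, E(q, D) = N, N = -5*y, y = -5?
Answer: 841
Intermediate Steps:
N = 25 (N = -5*(-5) = 25)
E(q, D) = 25
R(x) = 29 (R(x) = 4 + 25 = 29)
p(t) = 0
(p(-4) + R(4*(5 + 1)))*29 = (0 + 29)*29 = 29*29 = 841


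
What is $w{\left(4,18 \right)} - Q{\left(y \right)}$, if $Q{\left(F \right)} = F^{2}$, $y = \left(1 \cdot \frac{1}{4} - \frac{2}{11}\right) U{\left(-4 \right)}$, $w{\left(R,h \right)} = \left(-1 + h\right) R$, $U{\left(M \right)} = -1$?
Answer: $\frac{131639}{1936} \approx 67.995$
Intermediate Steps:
$w{\left(R,h \right)} = R \left(-1 + h\right)$
$y = - \frac{3}{44}$ ($y = \left(1 \cdot \frac{1}{4} - \frac{2}{11}\right) \left(-1\right) = \left(\frac{1}{4} - \frac{2}{11}\right) \left(-1\right) = \frac{3}{44} \left(-1\right) = - \frac{3}{44} \approx -0.068182$)
$w{\left(4,18 \right)} - Q{\left(y \right)} = 4 \left(-1 + 18\right) - \left(- \frac{3}{44}\right)^{2} = 4 \cdot 17 - \frac{9}{1936} = 68 - \frac{9}{1936} = \frac{131639}{1936}$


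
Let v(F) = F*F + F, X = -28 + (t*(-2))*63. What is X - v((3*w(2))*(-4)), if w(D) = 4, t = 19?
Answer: -4678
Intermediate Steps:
X = -2422 (X = -28 + (19*(-2))*63 = -28 - 38*63 = -28 - 2394 = -2422)
v(F) = F + F² (v(F) = F² + F = F + F²)
X - v((3*w(2))*(-4)) = -2422 - (3*4)*(-4)*(1 + (3*4)*(-4)) = -2422 - 12*(-4)*(1 + 12*(-4)) = -2422 - (-48)*(1 - 48) = -2422 - (-48)*(-47) = -2422 - 1*2256 = -2422 - 2256 = -4678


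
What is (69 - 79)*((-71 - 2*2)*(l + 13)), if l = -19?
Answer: -4500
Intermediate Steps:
(69 - 79)*((-71 - 2*2)*(l + 13)) = (69 - 79)*((-71 - 2*2)*(-19 + 13)) = -10*(-71 - 4)*(-6) = -(-750)*(-6) = -10*450 = -4500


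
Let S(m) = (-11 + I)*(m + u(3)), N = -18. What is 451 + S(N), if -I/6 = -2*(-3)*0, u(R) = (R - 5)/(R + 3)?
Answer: 1958/3 ≈ 652.67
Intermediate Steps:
u(R) = (-5 + R)/(3 + R)
I = 0 (I = -6*(-2*(-3))*0 = -36*0 = -6*0 = 0)
S(m) = 11/3 - 11*m (S(m) = (-11 + 0)*(m + (-5 + 3)/(3 + 3)) = -11*(m - 2/6) = -11*(m + (⅙)*(-2)) = -11*(m - ⅓) = -11*(-⅓ + m) = 11/3 - 11*m)
451 + S(N) = 451 + (11/3 - 11*(-18)) = 451 + (11/3 + 198) = 451 + 605/3 = 1958/3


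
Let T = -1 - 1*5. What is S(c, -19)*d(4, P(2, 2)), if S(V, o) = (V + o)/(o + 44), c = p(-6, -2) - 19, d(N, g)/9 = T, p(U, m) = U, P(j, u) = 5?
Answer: 2376/25 ≈ 95.040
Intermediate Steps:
T = -6 (T = -1 - 5 = -6)
d(N, g) = -54 (d(N, g) = 9*(-6) = -54)
c = -25 (c = -6 - 19 = -25)
S(V, o) = (V + o)/(44 + o)
S(c, -19)*d(4, P(2, 2)) = ((-25 - 19)/(44 - 19))*(-54) = (-44/25)*(-54) = ((1/25)*(-44))*(-54) = -44/25*(-54) = 2376/25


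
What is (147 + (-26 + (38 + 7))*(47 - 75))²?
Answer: 148225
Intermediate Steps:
(147 + (-26 + (38 + 7))*(47 - 75))² = (147 + (-26 + 45)*(-28))² = (147 + 19*(-28))² = (147 - 532)² = (-385)² = 148225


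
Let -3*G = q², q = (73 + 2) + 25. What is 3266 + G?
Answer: -202/3 ≈ -67.333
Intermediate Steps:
q = 100 (q = 75 + 25 = 100)
G = -10000/3 (G = -⅓*100² = -⅓*10000 = -10000/3 ≈ -3333.3)
3266 + G = 3266 - 10000/3 = -202/3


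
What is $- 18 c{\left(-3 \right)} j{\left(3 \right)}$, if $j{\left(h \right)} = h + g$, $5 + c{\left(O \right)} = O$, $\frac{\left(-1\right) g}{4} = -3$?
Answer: $2160$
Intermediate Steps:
$g = 12$ ($g = \left(-4\right) \left(-3\right) = 12$)
$c{\left(O \right)} = -5 + O$
$j{\left(h \right)} = 12 + h$ ($j{\left(h \right)} = h + 12 = 12 + h$)
$- 18 c{\left(-3 \right)} j{\left(3 \right)} = - 18 \left(-5 - 3\right) \left(12 + 3\right) = \left(-18\right) \left(-8\right) 15 = 144 \cdot 15 = 2160$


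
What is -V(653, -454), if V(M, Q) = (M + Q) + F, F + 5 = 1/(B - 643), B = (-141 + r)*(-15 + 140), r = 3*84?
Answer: -2567009/13232 ≈ -194.00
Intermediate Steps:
r = 252
B = 13875 (B = (-141 + 252)*(-15 + 140) = 111*125 = 13875)
F = -66159/13232 (F = -5 + 1/(13875 - 643) = -5 + 1/13232 = -66159/13232 ≈ -4.9999)
V(M, Q) = -66159/13232 + M + Q (V(M, Q) = (M + Q) - 66159/13232 = -66159/13232 + M + Q)
-V(653, -454) = -(-66159/13232 + 653 - 454) = -1*2567009/13232 = -2567009/13232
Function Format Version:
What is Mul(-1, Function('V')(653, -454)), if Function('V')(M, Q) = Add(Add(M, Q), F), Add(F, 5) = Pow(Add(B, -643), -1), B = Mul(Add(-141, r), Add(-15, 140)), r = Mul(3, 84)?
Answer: Rational(-2567009, 13232) ≈ -194.00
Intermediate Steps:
r = 252
B = 13875 (B = Mul(Add(-141, 252), Add(-15, 140)) = Mul(111, 125) = 13875)
F = Rational(-66159, 13232) (F = Add(-5, Pow(Add(13875, -643), -1)) = Add(-5, Pow(13232, -1)) = Add(-5, Rational(1, 13232)) = Rational(-66159, 13232) ≈ -4.9999)
Function('V')(M, Q) = Add(Rational(-66159, 13232), M, Q) (Function('V')(M, Q) = Add(Add(M, Q), Rational(-66159, 13232)) = Add(Rational(-66159, 13232), M, Q))
Mul(-1, Function('V')(653, -454)) = Mul(-1, Add(Rational(-66159, 13232), 653, -454)) = Mul(-1, Rational(2567009, 13232)) = Rational(-2567009, 13232)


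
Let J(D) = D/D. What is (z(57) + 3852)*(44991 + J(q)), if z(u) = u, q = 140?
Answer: 175873728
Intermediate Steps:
J(D) = 1
(z(57) + 3852)*(44991 + J(q)) = (57 + 3852)*(44991 + 1) = 3909*44992 = 175873728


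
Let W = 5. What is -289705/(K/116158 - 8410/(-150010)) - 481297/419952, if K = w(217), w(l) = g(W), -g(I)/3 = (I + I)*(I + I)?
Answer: -15142481009077961639/2795337836304 ≈ -5.4170e+6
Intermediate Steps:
g(I) = -12*I² (g(I) = -3*(I + I)*(I + I) = -3*2*I*2*I = -12*I²)
w(l) = -300 (w(l) = -12*5² = -12*25 = -300)
K = -300
-289705/(K/116158 - 8410/(-150010)) - 481297/419952 = -289705/(-300/116158 - 8410/(-150010)) - 481297/419952 = -289705/(-300*1/116158 - 8410*(-1/150010)) - 481297*1/419952 = -289705/(-150/58079 + 841/15001) - 481297/419952 = -289705/6656327/124463297 - 481297/419952 = -289705*124463297/6656327 - 481297/419952 = -36057639457385/6656327 - 481297/419952 = -15142481009077961639/2795337836304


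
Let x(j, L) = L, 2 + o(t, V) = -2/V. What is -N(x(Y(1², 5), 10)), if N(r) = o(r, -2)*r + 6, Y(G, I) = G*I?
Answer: 4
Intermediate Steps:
o(t, V) = -2 - 2/V
N(r) = 6 - r (N(r) = (-2 - 2/(-2))*r + 6 = (-2 - 2*(-½))*r + 6 = (-2 + 1)*r + 6 = -r + 6 = 6 - r)
-N(x(Y(1², 5), 10)) = -(6 - 1*10) = -(6 - 10) = -1*(-4) = 4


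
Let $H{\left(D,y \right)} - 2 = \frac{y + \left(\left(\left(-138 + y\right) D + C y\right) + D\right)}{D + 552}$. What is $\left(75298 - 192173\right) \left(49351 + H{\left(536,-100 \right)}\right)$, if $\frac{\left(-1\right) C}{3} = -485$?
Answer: $- \frac{45910761875}{8} \approx -5.7388 \cdot 10^{9}$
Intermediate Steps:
$C = 1455$ ($C = \left(-3\right) \left(-485\right) = 1455$)
$H{\left(D,y \right)} = 2 + \frac{D + 1456 y + D \left(-138 + y\right)}{552 + D}$ ($H{\left(D,y \right)} = 2 + \frac{y + \left(\left(\left(-138 + y\right) D + 1455 y\right) + D\right)}{D + 552} = 2 + \frac{y + \left(\left(D \left(-138 + y\right) + 1455 y\right) + D\right)}{552 + D} = 2 + \frac{y + \left(\left(1455 y + D \left(-138 + y\right)\right) + D\right)}{552 + D} = 2 + \frac{y + \left(D + 1455 y + D \left(-138 + y\right)\right)}{552 + D} = 2 + \frac{D + 1456 y + D \left(-138 + y\right)}{552 + D}$)
$\left(75298 - 192173\right) \left(49351 + H{\left(536,-100 \right)}\right) = \left(75298 - 192173\right) \left(49351 + \frac{1104 - 72360 + 1456 \left(-100\right) + 536 \left(-100\right)}{552 + 536}\right) = - 116875 \left(49351 + \frac{1104 - 72360 - 145600 - 53600}{1088}\right) = - 116875 \left(49351 + \frac{1}{1088} \left(-270456\right)\right) = - 116875 \left(49351 - \frac{33807}{136}\right) = \left(-116875\right) \frac{6677929}{136} = - \frac{45910761875}{8}$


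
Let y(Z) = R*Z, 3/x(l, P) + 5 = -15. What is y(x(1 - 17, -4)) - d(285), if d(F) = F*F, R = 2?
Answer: -812253/10 ≈ -81225.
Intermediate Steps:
d(F) = F**2
x(l, P) = -3/20 (x(l, P) = 3/(-5 - 15) = 3/(-20) = 3*(-1/20) = -3/20)
y(Z) = 2*Z
y(x(1 - 17, -4)) - d(285) = 2*(-3/20) - 1*285**2 = -3/10 - 1*81225 = -3/10 - 81225 = -812253/10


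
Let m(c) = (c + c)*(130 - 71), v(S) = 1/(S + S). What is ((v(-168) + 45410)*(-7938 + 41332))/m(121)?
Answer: 392540527/3696 ≈ 1.0621e+5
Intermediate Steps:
v(S) = 1/(2*S)
m(c) = 118*c (m(c) = (2*c)*59 = 118*c)
((v(-168) + 45410)*(-7938 + 41332))/m(121) = (((½)/(-168) + 45410)*(-7938 + 41332))/((118*121)) = (((½)*(-1/168) + 45410)*33394)/14278 = ((-1/336 + 45410)*33394)*(1/14278) = ((15257759/336)*33394)*(1/14278) = (254758802023/168)*(1/14278) = 392540527/3696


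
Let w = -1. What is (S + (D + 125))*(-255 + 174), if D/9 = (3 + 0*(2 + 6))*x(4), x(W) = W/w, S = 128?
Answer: -11745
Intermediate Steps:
x(W) = -W (x(W) = W/(-1) = W*(-1) = -W)
D = -108 (D = 9*((3 + 0*(2 + 6))*(-1*4)) = 9*((3 + 0*8)*(-4)) = 9*((3 + 0)*(-4)) = 9*(3*(-4)) = 9*(-12) = -108)
(S + (D + 125))*(-255 + 174) = (128 + (-108 + 125))*(-255 + 174) = (128 + 17)*(-81) = 145*(-81) = -11745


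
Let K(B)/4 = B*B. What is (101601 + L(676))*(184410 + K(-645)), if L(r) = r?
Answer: 189060057270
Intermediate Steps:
K(B) = 4*B² (K(B) = 4*(B*B) = 4*B²)
(101601 + L(676))*(184410 + K(-645)) = (101601 + 676)*(184410 + 4*(-645)²) = 102277*(184410 + 4*416025) = 102277*(184410 + 1664100) = 102277*1848510 = 189060057270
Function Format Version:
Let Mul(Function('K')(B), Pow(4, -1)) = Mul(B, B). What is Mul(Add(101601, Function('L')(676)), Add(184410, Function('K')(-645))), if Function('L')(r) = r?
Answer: 189060057270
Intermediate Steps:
Function('K')(B) = Mul(4, Pow(B, 2)) (Function('K')(B) = Mul(4, Mul(B, B)) = Mul(4, Pow(B, 2)))
Mul(Add(101601, Function('L')(676)), Add(184410, Function('K')(-645))) = Mul(Add(101601, 676), Add(184410, Mul(4, Pow(-645, 2)))) = Mul(102277, Add(184410, Mul(4, 416025))) = Mul(102277, Add(184410, 1664100)) = Mul(102277, 1848510) = 189060057270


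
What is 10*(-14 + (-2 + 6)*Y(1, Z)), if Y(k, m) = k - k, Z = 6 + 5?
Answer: -140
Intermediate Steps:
Z = 11
Y(k, m) = 0
10*(-14 + (-2 + 6)*Y(1, Z)) = 10*(-14 + (-2 + 6)*0) = 10*(-14 + 4*0) = 10*(-14 + 0) = 10*(-14) = -140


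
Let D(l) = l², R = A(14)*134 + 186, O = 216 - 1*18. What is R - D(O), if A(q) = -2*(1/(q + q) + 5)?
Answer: -282573/7 ≈ -40368.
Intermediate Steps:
A(q) = -10 - 1/q (A(q) = -2*(1/(2*q) + 5) = -2*(5 + 1/(2*q)) = -10 - 1/q)
O = 198 (O = 216 - 18 = 198)
R = -8145/7 (R = (-10 - 1/14)*134 + 186 = -141/14*134 + 186 = -9447/7 + 186 = -8145/7 ≈ -1163.6)
R - D(O) = -8145/7 - 1*198² = -8145/7 - 1*39204 = -8145/7 - 39204 = -282573/7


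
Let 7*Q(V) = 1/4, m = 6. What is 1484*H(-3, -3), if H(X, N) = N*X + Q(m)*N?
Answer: 13197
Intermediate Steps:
Q(V) = 1/28 (Q(V) = (1/7)/4 = (1/7)*(1/4) = 1/28)
H(X, N) = N/28 + N*X (H(X, N) = N*X + N/28 = N/28 + N*X)
1484*H(-3, -3) = 1484*(-3*(1/28 - 3)) = 1484*(-3*(-83/28)) = 1484*(249/28) = 13197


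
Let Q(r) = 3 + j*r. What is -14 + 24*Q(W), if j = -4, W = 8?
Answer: -710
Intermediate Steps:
Q(r) = 3 - 4*r
-14 + 24*Q(W) = -14 + 24*(3 - 4*8) = -14 + 24*(3 - 32) = -14 + 24*(-29) = -14 - 696 = -710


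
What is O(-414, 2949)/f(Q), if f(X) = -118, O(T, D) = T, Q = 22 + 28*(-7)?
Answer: 207/59 ≈ 3.5085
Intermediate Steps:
Q = -174 (Q = 22 - 196 = -174)
O(-414, 2949)/f(Q) = -414/(-118) = -414*(-1/118) = 207/59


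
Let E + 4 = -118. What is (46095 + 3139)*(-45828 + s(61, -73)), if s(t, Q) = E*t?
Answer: -2622695180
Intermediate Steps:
E = -122 (E = -4 - 118 = -122)
s(t, Q) = -122*t
(46095 + 3139)*(-45828 + s(61, -73)) = (46095 + 3139)*(-45828 - 122*61) = 49234*(-45828 - 7442) = 49234*(-53270) = -2622695180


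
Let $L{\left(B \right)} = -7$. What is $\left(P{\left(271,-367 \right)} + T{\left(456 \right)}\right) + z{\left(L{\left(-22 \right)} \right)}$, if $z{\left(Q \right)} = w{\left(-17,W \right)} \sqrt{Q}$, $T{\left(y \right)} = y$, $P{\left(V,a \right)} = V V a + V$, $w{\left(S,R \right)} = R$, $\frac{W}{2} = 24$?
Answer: $-26952120 + 48 i \sqrt{7} \approx -2.6952 \cdot 10^{7} + 127.0 i$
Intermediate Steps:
$W = 48$ ($W = 2 \cdot 24 = 48$)
$P{\left(V,a \right)} = V + a V^{2}$ ($P{\left(V,a \right)} = V^{2} a + V = a V^{2} + V = V + a V^{2}$)
$z{\left(Q \right)} = 48 \sqrt{Q}$
$\left(P{\left(271,-367 \right)} + T{\left(456 \right)}\right) + z{\left(L{\left(-22 \right)} \right)} = \left(271 \left(1 + 271 \left(-367\right)\right) + 456\right) + 48 \sqrt{-7} = \left(271 \left(1 - 99457\right) + 456\right) + 48 i \sqrt{7} = \left(271 \left(-99456\right) + 456\right) + 48 i \sqrt{7} = \left(-26952576 + 456\right) + 48 i \sqrt{7} = -26952120 + 48 i \sqrt{7}$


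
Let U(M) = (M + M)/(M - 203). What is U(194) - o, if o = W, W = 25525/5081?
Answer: -2201153/45729 ≈ -48.135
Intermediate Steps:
W = 25525/5081 (W = 25525*(1/5081) = 25525/5081 ≈ 5.0236)
U(M) = 2*M/(-203 + M) (U(M) = (2*M)/(-203 + M) = 2*M/(-203 + M))
o = 25525/5081 ≈ 5.0236
U(194) - o = 2*194/(-203 + 194) - 1*25525/5081 = 2*194/(-9) - 25525/5081 = 2*194*(-⅑) - 25525/5081 = -388/9 - 25525/5081 = -2201153/45729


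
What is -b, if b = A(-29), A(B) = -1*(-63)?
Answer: -63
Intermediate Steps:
A(B) = 63
b = 63
-b = -1*63 = -63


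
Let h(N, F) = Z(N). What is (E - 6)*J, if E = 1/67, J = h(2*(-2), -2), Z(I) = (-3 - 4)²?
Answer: -19649/67 ≈ -293.27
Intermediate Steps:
Z(I) = 49 (Z(I) = (-7)² = 49)
h(N, F) = 49
J = 49
E = 1/67 ≈ 0.014925
(E - 6)*J = (1/67 - 6)*49 = -401/67*49 = -19649/67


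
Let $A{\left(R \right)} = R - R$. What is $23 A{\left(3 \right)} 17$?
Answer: $0$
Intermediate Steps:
$A{\left(R \right)} = 0$
$23 A{\left(3 \right)} 17 = 23 \cdot 0 \cdot 17 = 0 \cdot 17 = 0$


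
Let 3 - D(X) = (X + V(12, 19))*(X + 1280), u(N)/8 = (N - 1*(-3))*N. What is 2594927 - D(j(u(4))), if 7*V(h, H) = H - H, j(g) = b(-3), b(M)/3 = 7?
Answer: 2622245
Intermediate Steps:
b(M) = 21 (b(M) = 3*7 = 21)
u(N) = 8*N*(3 + N) (u(N) = 8*((N - 1*(-3))*N) = 8*((N + 3)*N) = 8*((3 + N)*N) = 8*(N*(3 + N)) = 8*N*(3 + N))
j(g) = 21
V(h, H) = 0 (V(h, H) = (H - H)/7 = (⅐)*0 = 0)
D(X) = 3 - X*(1280 + X) (D(X) = 3 - (X + 0)*(X + 1280) = 3 - X*(1280 + X))
2594927 - D(j(u(4))) = 2594927 - (3 - 1*21² - 1280*21) = 2594927 - (3 - 1*441 - 26880) = 2594927 - (3 - 441 - 26880) = 2594927 - 1*(-27318) = 2594927 + 27318 = 2622245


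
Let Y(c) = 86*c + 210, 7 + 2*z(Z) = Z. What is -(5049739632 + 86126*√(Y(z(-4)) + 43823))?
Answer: -5049739632 - 5684316*√10 ≈ -5.0677e+9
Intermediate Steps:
z(Z) = -7/2 + Z/2
Y(c) = 210 + 86*c
-(5049739632 + 86126*√(Y(z(-4)) + 43823)) = -(5049739632 + 86126*√((210 + 86*(-7/2 + (½)*(-4))) + 43823)) = -(5049739632 + 86126*√((210 + 86*(-7/2 - 2)) + 43823)) = -(5049739632 + 86126*√((210 + 86*(-11/2)) + 43823)) = -(5049739632 + 86126*√((210 - 473) + 43823)) = -(5049739632 + 86126*√(-263 + 43823)) = -(5049739632 + 5684316*√10) = -86126*(58632 + 66*√10) = -5049739632 - 5684316*√10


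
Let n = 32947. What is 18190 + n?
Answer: 51137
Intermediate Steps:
18190 + n = 18190 + 32947 = 51137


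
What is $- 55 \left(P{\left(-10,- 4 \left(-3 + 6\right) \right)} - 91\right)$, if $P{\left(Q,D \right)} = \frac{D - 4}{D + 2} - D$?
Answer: $4257$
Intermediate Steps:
$P{\left(Q,D \right)} = - D + \frac{-4 + D}{2 + D}$ ($P{\left(Q,D \right)} = \frac{-4 + D}{2 + D} - D = - D + \frac{-4 + D}{2 + D}$)
$- 55 \left(P{\left(-10,- 4 \left(-3 + 6\right) \right)} - 91\right) = - 55 \left(\frac{-4 - - 4 \left(-3 + 6\right) - \left(- 4 \left(-3 + 6\right)\right)^{2}}{2 - 4 \left(-3 + 6\right)} - 91\right) = - 55 \left(\frac{-4 - \left(-4\right) 3 - \left(\left(-4\right) 3\right)^{2}}{2 - 12} - 91\right) = - 55 \left(\frac{-4 - -12 - \left(-12\right)^{2}}{2 - 12} - 91\right) = - 55 \left(\frac{-4 + 12 - 144}{-10} - 91\right) = - 55 \left(- \frac{-4 + 12 - 144}{10} - 91\right) = - 55 \left(\left(- \frac{1}{10}\right) \left(-136\right) - 91\right) = - 55 \left(\frac{68}{5} - 91\right) = \left(-55\right) \left(- \frac{387}{5}\right) = 4257$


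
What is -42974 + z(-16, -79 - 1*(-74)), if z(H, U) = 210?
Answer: -42764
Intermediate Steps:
-42974 + z(-16, -79 - 1*(-74)) = -42974 + 210 = -42764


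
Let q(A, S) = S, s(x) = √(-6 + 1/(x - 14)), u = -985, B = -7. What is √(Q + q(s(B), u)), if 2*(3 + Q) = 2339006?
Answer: 3*√129835 ≈ 1081.0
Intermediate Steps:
s(x) = √(-6 + 1/(-14 + x))
Q = 1169500 (Q = -3 + (½)*2339006 = -3 + 1169503 = 1169500)
√(Q + q(s(B), u)) = √(1169500 - 985) = √1168515 = 3*√129835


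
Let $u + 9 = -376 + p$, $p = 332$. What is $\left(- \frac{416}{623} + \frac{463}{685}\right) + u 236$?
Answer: $- \frac{5337848051}{426755} \approx -12508.0$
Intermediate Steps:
$u = -53$ ($u = -9 + \left(-376 + 332\right) = -9 - 44 = -53$)
$\left(- \frac{416}{623} + \frac{463}{685}\right) + u 236 = \left(- \frac{416}{623} + \frac{463}{685}\right) - 12508 = \frac{3489}{426755} - 12508 = - \frac{5337848051}{426755}$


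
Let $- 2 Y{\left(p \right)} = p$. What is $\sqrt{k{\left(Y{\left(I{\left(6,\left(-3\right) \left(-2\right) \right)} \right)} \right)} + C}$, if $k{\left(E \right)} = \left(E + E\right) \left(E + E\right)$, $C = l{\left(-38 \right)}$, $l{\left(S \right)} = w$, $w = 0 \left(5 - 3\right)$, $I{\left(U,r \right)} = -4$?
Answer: $4$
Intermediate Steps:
$w = 0$ ($w = 0 \cdot 2 = 0$)
$l{\left(S \right)} = 0$
$C = 0$
$Y{\left(p \right)} = - \frac{p}{2}$
$k{\left(E \right)} = 4 E^{2}$ ($k{\left(E \right)} = 2 E 2 E = 4 E^{2}$)
$\sqrt{k{\left(Y{\left(I{\left(6,\left(-3\right) \left(-2\right) \right)} \right)} \right)} + C} = \sqrt{4 \left(\left(- \frac{1}{2}\right) \left(-4\right)\right)^{2} + 0} = \sqrt{4 \cdot 2^{2} + 0} = \sqrt{4 \cdot 4 + 0} = \sqrt{16 + 0} = \sqrt{16} = 4$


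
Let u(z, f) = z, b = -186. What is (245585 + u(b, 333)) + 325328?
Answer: 570727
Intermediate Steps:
(245585 + u(b, 333)) + 325328 = (245585 - 186) + 325328 = 245399 + 325328 = 570727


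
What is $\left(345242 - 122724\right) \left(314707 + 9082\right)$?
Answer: $72048880702$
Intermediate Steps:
$\left(345242 - 122724\right) \left(314707 + 9082\right) = 222518 \cdot 323789 = 72048880702$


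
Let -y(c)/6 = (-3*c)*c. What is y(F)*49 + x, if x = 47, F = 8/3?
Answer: 6319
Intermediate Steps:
F = 8/3 (F = 8*(⅓) = 8/3 ≈ 2.6667)
y(c) = 18*c² (y(c) = -6*(-3*c)*c = -(-18)*c² = 18*c²)
y(F)*49 + x = (18*(8/3)²)*49 + 47 = (18*(64/9))*49 + 47 = 128*49 + 47 = 6272 + 47 = 6319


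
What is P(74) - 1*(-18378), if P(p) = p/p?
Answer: 18379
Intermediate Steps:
P(p) = 1
P(74) - 1*(-18378) = 1 - 1*(-18378) = 1 + 18378 = 18379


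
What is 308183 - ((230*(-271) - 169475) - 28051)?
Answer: 568039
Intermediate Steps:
308183 - ((230*(-271) - 169475) - 28051) = 308183 - ((-62330 - 169475) - 28051) = 308183 - (-231805 - 28051) = 308183 - 1*(-259856) = 308183 + 259856 = 568039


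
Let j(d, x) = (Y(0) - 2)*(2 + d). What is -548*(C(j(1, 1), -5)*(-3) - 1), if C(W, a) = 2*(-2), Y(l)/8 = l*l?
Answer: -6028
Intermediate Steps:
Y(l) = 8*l**2 (Y(l) = 8*(l*l) = 8*l**2)
j(d, x) = -4 - 2*d (j(d, x) = (8*0**2 - 2)*(2 + d) = (8*0 - 2)*(2 + d) = (0 - 2)*(2 + d) = -2*(2 + d) = -4 - 2*d)
C(W, a) = -4
-548*(C(j(1, 1), -5)*(-3) - 1) = -548*(-4*(-3) - 1) = -548*(12 - 1) = -548*11 = -6028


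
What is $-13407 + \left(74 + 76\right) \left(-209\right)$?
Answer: $-44757$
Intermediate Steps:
$-13407 + \left(74 + 76\right) \left(-209\right) = -13407 + 150 \left(-209\right) = -13407 - 31350 = -44757$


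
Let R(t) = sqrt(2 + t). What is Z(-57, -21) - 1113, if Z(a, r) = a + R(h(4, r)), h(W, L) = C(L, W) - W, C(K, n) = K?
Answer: -1170 + I*sqrt(23) ≈ -1170.0 + 4.7958*I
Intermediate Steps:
h(W, L) = L - W
Z(a, r) = a + sqrt(-2 + r) (Z(a, r) = a + sqrt(2 + (r - 1*4)) = a + sqrt(2 + (r - 4)) = a + sqrt(2 + (-4 + r)) = a + sqrt(-2 + r))
Z(-57, -21) - 1113 = (-57 + sqrt(-2 - 21)) - 1113 = (-57 + sqrt(-23)) - 1113 = (-57 + I*sqrt(23)) - 1113 = -1170 + I*sqrt(23)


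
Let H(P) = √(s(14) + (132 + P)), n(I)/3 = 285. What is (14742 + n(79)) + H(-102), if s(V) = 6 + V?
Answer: 15597 + 5*√2 ≈ 15604.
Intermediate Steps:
n(I) = 855 (n(I) = 3*285 = 855)
H(P) = √(152 + P) (H(P) = √((6 + 14) + (132 + P)) = √(20 + (132 + P)) = √(152 + P))
(14742 + n(79)) + H(-102) = (14742 + 855) + √(152 - 102) = 15597 + √50 = 15597 + 5*√2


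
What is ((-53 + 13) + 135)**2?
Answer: 9025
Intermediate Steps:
((-53 + 13) + 135)**2 = (-40 + 135)**2 = 95**2 = 9025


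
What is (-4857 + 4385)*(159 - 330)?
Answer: 80712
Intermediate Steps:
(-4857 + 4385)*(159 - 330) = -472*(-171) = 80712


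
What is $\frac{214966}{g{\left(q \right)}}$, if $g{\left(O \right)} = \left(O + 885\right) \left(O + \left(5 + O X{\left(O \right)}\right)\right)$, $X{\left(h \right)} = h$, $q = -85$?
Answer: $\frac{107483}{2858000} \approx 0.037608$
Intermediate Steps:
$g{\left(O \right)} = \left(885 + O\right) \left(5 + O + O^{2}\right)$ ($g{\left(O \right)} = \left(O + 885\right) \left(O + \left(5 + O O\right)\right) = \left(885 + O\right) \left(O + \left(5 + O^{2}\right)\right) = \left(885 + O\right) \left(5 + O + O^{2}\right)$)
$\frac{214966}{g{\left(q \right)}} = \frac{214966}{4425 + \left(-85\right)^{3} + 886 \left(-85\right)^{2} + 890 \left(-85\right)} = \frac{214966}{4425 - 614125 + 886 \cdot 7225 - 75650} = \frac{214966}{4425 - 614125 + 6401350 - 75650} = \frac{214966}{5716000} = 214966 \cdot \frac{1}{5716000} = \frac{107483}{2858000}$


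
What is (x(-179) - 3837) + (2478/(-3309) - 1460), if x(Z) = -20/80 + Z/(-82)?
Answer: -957970737/180892 ≈ -5295.8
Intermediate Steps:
x(Z) = -¼ - Z/82 (x(Z) = -20*1/80 + Z*(-1/82) = -¼ - Z/82)
(x(-179) - 3837) + (2478/(-3309) - 1460) = ((-¼ - 1/82*(-179)) - 3837) + (2478/(-3309) - 1460) = ((-¼ + 179/82) - 3837) + (2478*(-1/3309) - 1460) = (317/164 - 3837) + (-826/1103 - 1460) = -628951/164 - 1611206/1103 = -957970737/180892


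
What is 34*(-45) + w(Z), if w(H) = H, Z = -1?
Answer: -1531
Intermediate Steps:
34*(-45) + w(Z) = 34*(-45) - 1 = -1530 - 1 = -1531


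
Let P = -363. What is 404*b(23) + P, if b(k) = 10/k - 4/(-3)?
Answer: 24241/69 ≈ 351.32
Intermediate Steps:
b(k) = 4/3 + 10/k (b(k) = 10/k - 4*(-⅓) = 10/k + 4/3 = 4/3 + 10/k)
404*b(23) + P = 404*(4/3 + 10/23) - 363 = 404*(122/69) - 363 = 49288/69 - 363 = 24241/69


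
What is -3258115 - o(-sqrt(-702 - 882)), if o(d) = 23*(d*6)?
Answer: -3258115 + 1656*I*sqrt(11) ≈ -3.2581e+6 + 5492.3*I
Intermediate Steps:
o(d) = 138*d (o(d) = 23*(6*d) = 138*d)
-3258115 - o(-sqrt(-702 - 882)) = -3258115 - 138*(-sqrt(-702 - 882)) = -3258115 - 138*(-sqrt(-1584)) = -3258115 - 138*(-12*I*sqrt(11)) = -3258115 - (-1656)*I*sqrt(11) = -3258115 + 1656*I*sqrt(11)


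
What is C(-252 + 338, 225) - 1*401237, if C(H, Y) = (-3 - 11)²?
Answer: -401041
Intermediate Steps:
C(H, Y) = 196 (C(H, Y) = (-14)² = 196)
C(-252 + 338, 225) - 1*401237 = 196 - 1*401237 = 196 - 401237 = -401041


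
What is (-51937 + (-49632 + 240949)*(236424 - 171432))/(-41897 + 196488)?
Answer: 12434022527/154591 ≈ 80432.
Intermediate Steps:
(-51937 + (-49632 + 240949)*(236424 - 171432))/(-41897 + 196488) = (-51937 + 191317*64992)/154591 = (-51937 + 12434074464)*(1/154591) = 12434022527*(1/154591) = 12434022527/154591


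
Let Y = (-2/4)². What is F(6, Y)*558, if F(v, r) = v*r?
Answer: 837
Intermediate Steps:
Y = ¼ (Y = (-2*¼)² = (-½)² = ¼ ≈ 0.25000)
F(v, r) = r*v
F(6, Y)*558 = ((¼)*6)*558 = (3/2)*558 = 837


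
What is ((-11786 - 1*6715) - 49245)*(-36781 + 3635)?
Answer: 2245508916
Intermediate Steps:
((-11786 - 1*6715) - 49245)*(-36781 + 3635) = ((-11786 - 6715) - 49245)*(-33146) = (-18501 - 49245)*(-33146) = -67746*(-33146) = 2245508916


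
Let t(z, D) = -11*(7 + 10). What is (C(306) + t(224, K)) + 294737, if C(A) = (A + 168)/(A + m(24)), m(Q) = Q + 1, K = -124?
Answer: 97496524/331 ≈ 2.9455e+5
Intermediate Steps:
m(Q) = 1 + Q
C(A) = (168 + A)/(25 + A) (C(A) = (A + 168)/(A + (1 + 24)) = (168 + A)/(A + 25) = (168 + A)/(25 + A))
t(z, D) = -187 (t(z, D) = -11*17 = -187)
(C(306) + t(224, K)) + 294737 = ((168 + 306)/(25 + 306) - 187) + 294737 = (474/331 - 187) + 294737 = -61423/331 + 294737 = 97496524/331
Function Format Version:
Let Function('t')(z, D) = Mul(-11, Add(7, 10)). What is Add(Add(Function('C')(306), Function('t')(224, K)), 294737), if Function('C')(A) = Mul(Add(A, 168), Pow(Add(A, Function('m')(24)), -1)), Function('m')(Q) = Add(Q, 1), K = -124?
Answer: Rational(97496524, 331) ≈ 2.9455e+5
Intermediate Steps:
Function('m')(Q) = Add(1, Q)
Function('C')(A) = Mul(Pow(Add(25, A), -1), Add(168, A)) (Function('C')(A) = Mul(Add(A, 168), Pow(Add(A, Add(1, 24)), -1)) = Mul(Add(168, A), Pow(Add(A, 25), -1)) = Mul(Add(168, A), Pow(Add(25, A), -1)) = Mul(Pow(Add(25, A), -1), Add(168, A)))
Function('t')(z, D) = -187 (Function('t')(z, D) = Mul(-11, 17) = -187)
Add(Add(Function('C')(306), Function('t')(224, K)), 294737) = Add(Add(Mul(Pow(Add(25, 306), -1), Add(168, 306)), -187), 294737) = Add(Add(Mul(Pow(331, -1), 474), -187), 294737) = Add(Add(Mul(Rational(1, 331), 474), -187), 294737) = Add(Add(Rational(474, 331), -187), 294737) = Add(Rational(-61423, 331), 294737) = Rational(97496524, 331)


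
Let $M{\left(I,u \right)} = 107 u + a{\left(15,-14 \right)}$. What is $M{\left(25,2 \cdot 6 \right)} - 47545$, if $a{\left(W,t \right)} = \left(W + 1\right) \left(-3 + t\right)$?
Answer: $-46533$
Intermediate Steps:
$a{\left(W,t \right)} = \left(1 + W\right) \left(-3 + t\right)$
$M{\left(I,u \right)} = -272 + 107 u$ ($M{\left(I,u \right)} = 107 u - 272 = -272 + 107 u$)
$M{\left(25,2 \cdot 6 \right)} - 47545 = \left(-272 + 107 \cdot 2 \cdot 6\right) - 47545 = \left(-272 + 107 \cdot 12\right) - 47545 = \left(-272 + 1284\right) - 47545 = 1012 - 47545 = -46533$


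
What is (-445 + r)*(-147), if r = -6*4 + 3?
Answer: 68502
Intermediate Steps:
r = -21 (r = -24 + 3 = -21)
(-445 + r)*(-147) = (-445 - 21)*(-147) = -466*(-147) = 68502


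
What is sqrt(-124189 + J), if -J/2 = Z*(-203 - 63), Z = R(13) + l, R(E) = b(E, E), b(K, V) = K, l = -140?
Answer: I*sqrt(191753) ≈ 437.9*I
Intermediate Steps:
R(E) = E
Z = -127 (Z = 13 - 140 = -127)
J = -67564 (J = -(-254)*(-203 - 63) = -(-254)*(-266) = -2*33782 = -67564)
sqrt(-124189 + J) = sqrt(-124189 - 67564) = sqrt(-191753) = I*sqrt(191753)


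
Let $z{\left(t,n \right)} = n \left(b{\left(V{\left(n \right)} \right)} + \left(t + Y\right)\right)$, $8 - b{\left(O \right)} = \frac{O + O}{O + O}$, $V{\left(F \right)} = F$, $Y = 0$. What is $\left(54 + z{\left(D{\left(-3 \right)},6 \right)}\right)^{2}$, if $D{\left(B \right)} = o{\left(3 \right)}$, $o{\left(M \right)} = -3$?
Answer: $6084$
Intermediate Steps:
$D{\left(B \right)} = -3$
$b{\left(O \right)} = 7$ ($b{\left(O \right)} = 8 - \frac{O + O}{O + O} = 8 - \frac{2 O}{2 O} = 8 - 2 O \frac{1}{2 O} = 8 - 1 = 7$)
$z{\left(t,n \right)} = n \left(7 + t\right)$ ($z{\left(t,n \right)} = n \left(7 + \left(t + 0\right)\right) = n \left(7 + t\right)$)
$\left(54 + z{\left(D{\left(-3 \right)},6 \right)}\right)^{2} = \left(54 + 6 \left(7 - 3\right)\right)^{2} = \left(54 + 6 \cdot 4\right)^{2} = \left(54 + 24\right)^{2} = 78^{2} = 6084$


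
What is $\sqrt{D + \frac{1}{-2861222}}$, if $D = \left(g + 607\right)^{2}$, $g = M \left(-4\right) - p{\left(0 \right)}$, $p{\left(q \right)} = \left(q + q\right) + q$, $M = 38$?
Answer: $\frac{\sqrt{1694829070770258878}}{2861222} \approx 455.0$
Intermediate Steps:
$p{\left(q \right)} = 3 q$ ($p{\left(q \right)} = 2 q + q = 3 q$)
$g = -152$ ($g = 38 \left(-4\right) - 3 \cdot 0 = -152 - 0 = -152 + 0 = -152$)
$D = 207025$ ($D = \left(-152 + 607\right)^{2} = 455^{2} = 207025$)
$\sqrt{D + \frac{1}{-2861222}} = \sqrt{207025 + \frac{1}{-2861222}} = \sqrt{207025 - \frac{1}{2861222}} = \sqrt{\frac{592344484549}{2861222}} = \frac{\sqrt{1694829070770258878}}{2861222}$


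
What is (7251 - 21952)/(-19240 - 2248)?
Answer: 14701/21488 ≈ 0.68415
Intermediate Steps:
(7251 - 21952)/(-19240 - 2248) = -14701/(-21488) = -14701*(-1/21488) = 14701/21488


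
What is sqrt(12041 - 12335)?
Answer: 7*I*sqrt(6) ≈ 17.146*I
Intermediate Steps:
sqrt(12041 - 12335) = sqrt(-294) = 7*I*sqrt(6)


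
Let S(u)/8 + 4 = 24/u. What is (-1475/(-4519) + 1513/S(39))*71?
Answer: -6273915781/1590688 ≈ -3944.2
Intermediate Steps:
S(u) = -32 + 192/u (S(u) = -32 + 8*(24/u) = -32 + 192/u)
(-1475/(-4519) + 1513/S(39))*71 = (-1475/(-4519) + 1513/(-32 + 192/39))*71 = (-1475*(-1/4519) + 1513/(-32 + 192*(1/39)))*71 = (1475/4519 + 1513/(-32 + 64/13))*71 = (1475/4519 + 1513/(-352/13))*71 = (1475/4519 + 1513*(-13/352))*71 = (1475/4519 - 19669/352)*71 = -88365011/1590688*71 = -6273915781/1590688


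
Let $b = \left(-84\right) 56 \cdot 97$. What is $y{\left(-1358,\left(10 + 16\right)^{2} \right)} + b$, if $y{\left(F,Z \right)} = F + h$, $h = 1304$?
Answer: $-456342$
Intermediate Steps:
$y{\left(F,Z \right)} = 1304 + F$ ($y{\left(F,Z \right)} = F + 1304 = 1304 + F$)
$b = -456288$ ($b = \left(-4704\right) 97 = -456288$)
$y{\left(-1358,\left(10 + 16\right)^{2} \right)} + b = \left(1304 - 1358\right) - 456288 = -54 - 456288 = -456342$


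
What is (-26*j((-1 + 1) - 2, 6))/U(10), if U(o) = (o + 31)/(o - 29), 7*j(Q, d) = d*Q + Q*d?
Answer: -11856/287 ≈ -41.310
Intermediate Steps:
j(Q, d) = 2*Q*d/7 (j(Q, d) = (d*Q + Q*d)/7 = (Q*d + Q*d)/7 = (2*Q*d)/7 = 2*Q*d/7)
U(o) = (31 + o)/(-29 + o)
(-26*j((-1 + 1) - 2, 6))/U(10) = (-52*((-1 + 1) - 2)*6/7)/(((31 + 10)/(-29 + 10))) = (-52*(0 - 2)*6/7)/((41/(-19))) = (-52*(-2)*6/7)/((-1/19*41)) = (-26*(-24/7))/(-41/19) = (624/7)*(-19/41) = -11856/287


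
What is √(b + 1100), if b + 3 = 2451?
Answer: 2*√887 ≈ 59.565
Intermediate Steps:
b = 2448 (b = -3 + 2451 = 2448)
√(b + 1100) = √(2448 + 1100) = √3548 = 2*√887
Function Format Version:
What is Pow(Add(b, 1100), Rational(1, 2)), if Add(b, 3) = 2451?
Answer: Mul(2, Pow(887, Rational(1, 2))) ≈ 59.565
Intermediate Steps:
b = 2448 (b = Add(-3, 2451) = 2448)
Pow(Add(b, 1100), Rational(1, 2)) = Pow(Add(2448, 1100), Rational(1, 2)) = Pow(3548, Rational(1, 2)) = Mul(2, Pow(887, Rational(1, 2)))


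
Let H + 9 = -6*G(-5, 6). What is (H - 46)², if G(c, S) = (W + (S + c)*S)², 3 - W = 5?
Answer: 22801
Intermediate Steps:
W = -2 (W = 3 - 1*5 = 3 - 5 = -2)
G(c, S) = (-2 + S*(S + c))² (G(c, S) = (-2 + (S + c)*S)² = (-2 + S*(S + c))²)
H = -105 (H = -9 - 6*(-2 + 6² + 6*(-5))² = -9 - 6*(-2 + 36 - 30)² = -9 - 6*4² = -9 - 6*16 = -9 - 96 = -105)
(H - 46)² = (-105 - 46)² = (-151)² = 22801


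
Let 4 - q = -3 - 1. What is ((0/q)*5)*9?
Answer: 0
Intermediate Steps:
q = 8 (q = 4 - (-3 - 1) = 4 - 1*(-4) = 4 + 4 = 8)
((0/q)*5)*9 = ((0/8)*5)*9 = ((0*(⅛))*5)*9 = (0*5)*9 = 0*9 = 0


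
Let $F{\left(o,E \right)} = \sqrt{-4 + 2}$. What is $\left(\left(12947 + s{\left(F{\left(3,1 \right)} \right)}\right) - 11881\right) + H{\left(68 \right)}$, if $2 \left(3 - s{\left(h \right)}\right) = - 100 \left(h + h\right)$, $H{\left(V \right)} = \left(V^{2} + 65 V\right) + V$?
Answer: $10181 + 100 i \sqrt{2} \approx 10181.0 + 141.42 i$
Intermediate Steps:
$F{\left(o,E \right)} = i \sqrt{2}$ ($F{\left(o,E \right)} = \sqrt{-2} = i \sqrt{2}$)
$H{\left(V \right)} = V^{2} + 66 V$
$s{\left(h \right)} = 3 + 100 h$ ($s{\left(h \right)} = 3 - \frac{\left(-100\right) \left(h + h\right)}{2} = 3 - \frac{\left(-100\right) 2 h}{2} = 3 - \frac{\left(-200\right) h}{2} = 3 + 100 h$)
$\left(\left(12947 + s{\left(F{\left(3,1 \right)} \right)}\right) - 11881\right) + H{\left(68 \right)} = \left(\left(12947 + \left(3 + 100 i \sqrt{2}\right)\right) - 11881\right) + 68 \left(66 + 68\right) = \left(\left(12947 + \left(3 + 100 i \sqrt{2}\right)\right) - 11881\right) + 68 \cdot 134 = \left(\left(12950 + 100 i \sqrt{2}\right) - 11881\right) + 9112 = \left(1069 + 100 i \sqrt{2}\right) + 9112 = 10181 + 100 i \sqrt{2}$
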